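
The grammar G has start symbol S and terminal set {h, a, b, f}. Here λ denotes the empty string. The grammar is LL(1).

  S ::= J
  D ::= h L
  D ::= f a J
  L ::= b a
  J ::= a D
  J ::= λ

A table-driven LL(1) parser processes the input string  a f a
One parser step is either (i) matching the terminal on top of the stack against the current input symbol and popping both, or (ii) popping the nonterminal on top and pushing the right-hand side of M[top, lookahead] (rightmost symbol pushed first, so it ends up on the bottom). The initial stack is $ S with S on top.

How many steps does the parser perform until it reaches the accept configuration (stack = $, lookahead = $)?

7

     Stack    Input    Action
  1  $ S      a f a $  expand S ::= J
  2  $ J      a f a $  expand J ::= a D
  3  $ D a    a f a $  match a
  4  $ D      f a $    expand D ::= f a J
  5  $ J a f  f a $    match f
  6  $ J a    a $      match a
  7  $ J      $        expand J ::= λ
Accept reached after 7 steps.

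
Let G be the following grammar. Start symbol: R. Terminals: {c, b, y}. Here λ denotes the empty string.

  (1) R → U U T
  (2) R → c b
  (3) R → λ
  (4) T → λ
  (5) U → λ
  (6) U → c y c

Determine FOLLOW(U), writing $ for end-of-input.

{$, c}

FIRST(T) = {λ}
FIRST(U) = {λ, c}
FIRST(R) = {λ, c}  (via U U T)
FOLLOW(R) includes $ since R is the start symbol.
FOLLOW(R): R appears on no right-hand side. Thus FOLLOW(R) = {$}.
FOLLOW(T): in R→U U T, the suffix after T is empty, so FOLLOW(T) ⊇ FOLLOW(R) = {$}. Thus FOLLOW(T) = {$}.
FOLLOW(U): in R→U U T (occurrence 1), U is followed by U T with FIRST {λ, c}; in R→U U T (occurrence 1), the suffix after U is nullable, so FOLLOW(U) ⊇ FOLLOW(R) = {$}; in R→U U T (occurrence 2), U is followed by T with FIRST {λ}; in R→U U T (occurrence 2), the suffix after U is nullable, so FOLLOW(U) ⊇ FOLLOW(R) = {$}. Thus FOLLOW(U) = {$, c}.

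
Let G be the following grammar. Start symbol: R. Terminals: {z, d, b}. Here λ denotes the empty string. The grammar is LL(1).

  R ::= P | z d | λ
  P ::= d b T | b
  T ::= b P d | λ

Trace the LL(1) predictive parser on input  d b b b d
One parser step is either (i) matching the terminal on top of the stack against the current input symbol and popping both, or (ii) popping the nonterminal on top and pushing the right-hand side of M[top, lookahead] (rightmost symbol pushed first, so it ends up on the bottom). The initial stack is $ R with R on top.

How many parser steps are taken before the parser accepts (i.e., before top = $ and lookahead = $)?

9

     Stack    Input        Action
  1  $ R      d b b b d $  expand R ::= P
  2  $ P      d b b b d $  expand P ::= d b T
  3  $ T b d  d b b b d $  match d
  4  $ T b    b b b d $    match b
  5  $ T      b b d $      expand T ::= b P d
  6  $ d P b  b b d $      match b
  7  $ d P    b d $        expand P ::= b
  8  $ d b    b d $        match b
  9  $ d      d $          match d
Accept reached after 9 steps.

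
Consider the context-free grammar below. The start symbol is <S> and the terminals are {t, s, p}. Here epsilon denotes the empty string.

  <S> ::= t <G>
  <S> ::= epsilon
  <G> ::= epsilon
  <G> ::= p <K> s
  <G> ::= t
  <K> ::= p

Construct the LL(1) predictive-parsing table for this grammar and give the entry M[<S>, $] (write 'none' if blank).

FIRST(<S>): from <S>::=t <G> we get {t}; from <S>::=epsilon we get {epsilon}. So FIRST(<S>) = {epsilon, t}.
FIRST(<G>): from <G>::=epsilon we get {epsilon}; from <G>::=p <K> s we get {p}; from <G>::=t we get {t}. So FIRST(<G>) = {epsilon, p, t}.
FIRST(<K>): from <K>::=p we get {p}. So FIRST(<K>) = {p}.
FOLLOW(<S>) includes $ since <S> is the start symbol.
FOLLOW(<S>): <S> appears on no right-hand side. Thus FOLLOW(<S>) = {$}.
For <S> ::= t <G>: FIRST(t <G>) = {t}, so it goes in M[<S>, t] for t ∈ {t}.
For <S> ::= epsilon: FIRST(epsilon) = {epsilon}, so it goes in M[<S>, t] for t ∈ {}; since epsilon ∈ FIRST, also for every t ∈ FOLLOW(<S>) = {$}.

<S> ::= epsilon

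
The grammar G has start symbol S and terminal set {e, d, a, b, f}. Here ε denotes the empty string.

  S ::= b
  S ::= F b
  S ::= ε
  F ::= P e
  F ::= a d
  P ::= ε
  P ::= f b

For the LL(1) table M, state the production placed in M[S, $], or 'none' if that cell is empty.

S ::= ε

FIRST(P) = {ε, f}
FIRST(F) = {a, e, f}  (via P e)
FIRST(S) = {ε, a, b, e, f}  (via F b)
FOLLOW(S) includes $ since S is the start symbol.
FOLLOW(S): S appears on no right-hand side. Thus FOLLOW(S) = {$}.
For S ::= b: FIRST(b) = {b}, so it goes in M[S, t] for t ∈ {b}.
For S ::= F b: FIRST(F b) = {a, e, f}, so it goes in M[S, t] for t ∈ {a, e, f}.
For S ::= ε: FIRST(ε) = {ε}, so it goes in M[S, t] for t ∈ {}; since ε ∈ FIRST, also for every t ∈ FOLLOW(S) = {$}.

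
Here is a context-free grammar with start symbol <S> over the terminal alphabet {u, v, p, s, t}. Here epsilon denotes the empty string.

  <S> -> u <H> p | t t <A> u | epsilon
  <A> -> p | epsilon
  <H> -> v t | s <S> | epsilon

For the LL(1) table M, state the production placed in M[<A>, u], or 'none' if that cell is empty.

<A> -> epsilon

FIRST(<S>) = {epsilon, t, u}
FIRST(<A>) = {epsilon, p}
FIRST(<H>) = {epsilon, s, v}
FOLLOW(<S>) includes $ since <S> is the start symbol.
FOLLOW(<A>): in <S>->t t <A> u, <A> is followed by u with FIRST {u}. Thus FOLLOW(<A>) = {u}.
For <A> -> p: FIRST(p) = {p}, so it goes in M[<A>, t] for t ∈ {p}.
For <A> -> epsilon: FIRST(epsilon) = {epsilon}, so it goes in M[<A>, t] for t ∈ {}; since epsilon ∈ FIRST, also for every t ∈ FOLLOW(<A>) = {u}.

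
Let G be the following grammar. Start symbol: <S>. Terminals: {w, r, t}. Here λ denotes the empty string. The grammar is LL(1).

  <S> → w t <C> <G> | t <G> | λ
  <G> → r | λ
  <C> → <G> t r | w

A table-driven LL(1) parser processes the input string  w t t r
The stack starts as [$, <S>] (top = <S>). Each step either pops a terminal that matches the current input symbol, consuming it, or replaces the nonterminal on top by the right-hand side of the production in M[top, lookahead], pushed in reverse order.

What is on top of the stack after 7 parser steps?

<G>

     Stack          Input      Action
  1  $ <S>          w t t r $  expand <S> → w t <C> <G>
  2  $ <G> <C> t w  w t t r $  match w
  3  $ <G> <C> t    t t r $    match t
  4  $ <G> <C>      t r $      expand <C> → <G> t r
  5  $ <G> r t <G>  t r $      expand <G> → λ
  6  $ <G> r t      t r $      match t
  7  $ <G> r        r $        match r
Stack after step 7: $ <G> (top = <G>).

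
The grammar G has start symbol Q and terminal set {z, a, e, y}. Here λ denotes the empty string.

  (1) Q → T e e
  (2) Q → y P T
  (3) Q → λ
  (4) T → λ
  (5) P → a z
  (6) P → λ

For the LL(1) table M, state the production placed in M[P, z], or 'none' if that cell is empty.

FIRST(T): from T→λ we get {λ}. So FIRST(T) = {λ}.
FIRST(P): from P→a z we get {a}; from P→λ we get {λ}. So FIRST(P) = {λ, a}.
FIRST(Q): from Q→T e e we get {e}; from Q→y P T we get {y}; from Q→λ we get {λ}. So FIRST(Q) = {λ, e, y}.
FOLLOW(Q) includes $ since Q is the start symbol.
FOLLOW(Q): Q appears on no right-hand side. Thus FOLLOW(Q) = {$}.
FOLLOW(P): in Q→y P T, P is followed by T with FIRST {λ}; in Q→y P T, the suffix after P is nullable, so FOLLOW(P) ⊇ FOLLOW(Q) = {$}. Thus FOLLOW(P) = {$}.
For P → a z: FIRST(a z) = {a}, so it goes in M[P, t] for t ∈ {a}.
For P → λ: FIRST(λ) = {λ}, so it goes in M[P, t] for t ∈ {}; since λ ∈ FIRST, also for every t ∈ FOLLOW(P) = {$}.
None of these place a production in M[P, z].

none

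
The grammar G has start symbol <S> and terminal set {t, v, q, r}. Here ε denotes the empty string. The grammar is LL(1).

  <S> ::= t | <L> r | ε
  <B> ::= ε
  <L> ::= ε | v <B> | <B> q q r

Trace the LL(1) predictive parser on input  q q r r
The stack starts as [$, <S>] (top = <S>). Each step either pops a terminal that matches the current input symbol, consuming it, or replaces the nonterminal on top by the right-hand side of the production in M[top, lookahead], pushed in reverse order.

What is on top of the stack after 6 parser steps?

r

step 1: stack=$ <S>  input=q q r r $  — expand <S> ::= <L> r
step 2: stack=$ r <L>  input=q q r r $  — expand <L> ::= <B> q q r
step 3: stack=$ r r q q <B>  input=q q r r $  — expand <B> ::= ε
step 4: stack=$ r r q q  input=q q r r $  — match q
step 5: stack=$ r r q  input=q r r $  — match q
step 6: stack=$ r r  input=r r $  — match r
Stack after step 6: $ r (top = r).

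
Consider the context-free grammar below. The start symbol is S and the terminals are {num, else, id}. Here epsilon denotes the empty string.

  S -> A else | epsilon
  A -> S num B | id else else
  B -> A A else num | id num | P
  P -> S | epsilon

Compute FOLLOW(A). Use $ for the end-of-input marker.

FIRST(S) = {epsilon, id, num}  (via A else)
FIRST(A) = {id, num}  (via S num B)
FIRST(P) = {epsilon, id, num}  (via S)
FIRST(B) = {epsilon, id, num}  (via A A else num, P)
FOLLOW(S) includes $ since S is the start symbol.
FOLLOW(A): in S->A else, A is followed by else with FIRST {else}; in B->A A else num (occurrence 1), A is followed by A else num with FIRST {id, num}; in B->A A else num (occurrence 2), A is followed by else num with FIRST {else}. Thus FOLLOW(A) = {else, id, num}.
FOLLOW(B): in A->S num B, the suffix after B is empty, so FOLLOW(B) ⊇ FOLLOW(A) = {else, id, num}. Thus FOLLOW(B) = {else, id, num}.
FOLLOW(P): in B->P, the suffix after P is empty, so FOLLOW(P) ⊇ FOLLOW(B) = {else, id, num}. Thus FOLLOW(P) = {else, id, num}.
FOLLOW(S): in A->S num B, S is followed by num B with FIRST {num}; in P->S, the suffix after S is empty, so FOLLOW(S) ⊇ FOLLOW(P) = {else, id, num}. Thus FOLLOW(S) = {$, else, id, num}.

{else, id, num}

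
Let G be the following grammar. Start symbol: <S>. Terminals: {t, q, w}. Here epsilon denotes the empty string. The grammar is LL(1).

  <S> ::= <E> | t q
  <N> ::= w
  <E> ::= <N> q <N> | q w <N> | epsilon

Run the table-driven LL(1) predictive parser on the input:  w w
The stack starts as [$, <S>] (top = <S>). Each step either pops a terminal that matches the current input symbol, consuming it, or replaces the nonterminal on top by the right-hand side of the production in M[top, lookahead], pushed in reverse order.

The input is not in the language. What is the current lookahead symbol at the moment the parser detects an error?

step 1: stack=$ <S>  input=w w $  — expand <S> ::= <E>
step 2: stack=$ <E>  input=w w $  — expand <E> ::= <N> q <N>
step 3: stack=$ <N> q <N>  input=w w $  — expand <N> ::= w
step 4: stack=$ <N> q w  input=w w $  — match w
step 5: stack=$ <N> q  input=w $  — error: top is terminal q but lookahead is w

w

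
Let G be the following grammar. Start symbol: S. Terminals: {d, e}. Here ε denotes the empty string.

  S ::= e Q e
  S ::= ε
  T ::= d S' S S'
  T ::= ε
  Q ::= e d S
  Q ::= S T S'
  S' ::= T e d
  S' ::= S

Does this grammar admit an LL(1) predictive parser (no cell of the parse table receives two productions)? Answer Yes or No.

FIRST(S) = {ε, e}
FIRST(T) = {ε, d}
FIRST(Q) = {ε, d, e}
FIRST(S') = {ε, d, e}
FOLLOW(S) = {$, d, e}
FOLLOW(T) = {d, e}
FOLLOW(Q) = {e}
FOLLOW(S') = {d, e}
Cell M[Q, e] receives both Q ::= e d S and Q ::= S T S' — the grammar is not LL(1).

No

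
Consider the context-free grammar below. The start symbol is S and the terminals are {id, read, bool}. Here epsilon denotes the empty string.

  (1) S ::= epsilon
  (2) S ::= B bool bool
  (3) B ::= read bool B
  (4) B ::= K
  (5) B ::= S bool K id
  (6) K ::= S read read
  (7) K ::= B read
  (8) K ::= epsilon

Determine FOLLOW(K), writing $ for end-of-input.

FIRST(S): from S::=epsilon we get {epsilon}; from S::=B bool bool we get {bool, read}. So FIRST(S) = {epsilon, bool, read}.
FIRST(B): from B::=read bool B we get {read}; from B::=K we get {epsilon, bool, read}; from B::=S bool K id we get {bool, read}. So FIRST(B) = {epsilon, bool, read}.
FIRST(K): from K::=S read read we get {bool, read}; from K::=B read we get {bool, read}; from K::=epsilon we get {epsilon}. So FIRST(K) = {epsilon, bool, read}.
FOLLOW(S) includes $ since S is the start symbol.
FOLLOW(S): in B::=S bool K id, S is followed by bool K id with FIRST {bool}; in K::=S read read, S is followed by read read with FIRST {read}. Thus FOLLOW(S) = {$, bool, read}.
FOLLOW(B): in S::=B bool bool, B is followed by bool bool with FIRST {bool}; in B::=read bool B, the suffix after B is empty (adds nothing new); in K::=B read, B is followed by read with FIRST {read}. Thus FOLLOW(B) = {bool, read}.
FOLLOW(K): in B::=K, the suffix after K is empty, so FOLLOW(K) ⊇ FOLLOW(B) = {bool, read}; in B::=S bool K id, K is followed by id with FIRST {id}. Thus FOLLOW(K) = {bool, id, read}.

{bool, id, read}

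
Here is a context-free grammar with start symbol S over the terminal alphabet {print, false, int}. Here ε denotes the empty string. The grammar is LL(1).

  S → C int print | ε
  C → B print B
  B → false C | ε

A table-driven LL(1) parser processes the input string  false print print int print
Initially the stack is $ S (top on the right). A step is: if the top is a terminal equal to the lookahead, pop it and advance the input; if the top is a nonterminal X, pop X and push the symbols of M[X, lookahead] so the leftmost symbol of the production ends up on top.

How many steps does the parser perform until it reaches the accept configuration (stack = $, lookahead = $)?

step 1: stack=$ S  input=false print print int print $  — expand S → C int print
step 2: stack=$ print int C  input=false print print int print $  — expand C → B print B
step 3: stack=$ print int B print B  input=false print print int print $  — expand B → false C
step 4: stack=$ print int B print C false  input=false print print int print $  — match false
step 5: stack=$ print int B print C  input=print print int print $  — expand C → B print B
step 6: stack=$ print int B print B print B  input=print print int print $  — expand B → ε
step 7: stack=$ print int B print B print  input=print print int print $  — match print
step 8: stack=$ print int B print B  input=print int print $  — expand B → ε
step 9: stack=$ print int B print  input=print int print $  — match print
step 10: stack=$ print int B  input=int print $  — expand B → ε
step 11: stack=$ print int  input=int print $  — match int
step 12: stack=$ print  input=print $  — match print
Accept reached after 12 steps.

12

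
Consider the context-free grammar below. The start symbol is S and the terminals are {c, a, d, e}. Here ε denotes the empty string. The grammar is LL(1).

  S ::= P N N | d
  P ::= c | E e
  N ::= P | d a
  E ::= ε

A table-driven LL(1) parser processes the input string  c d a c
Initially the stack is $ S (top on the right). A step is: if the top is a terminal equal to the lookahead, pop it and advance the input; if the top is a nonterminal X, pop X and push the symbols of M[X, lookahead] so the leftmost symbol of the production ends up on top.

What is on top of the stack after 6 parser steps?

     Stack    Input      Action
  1  $ S      c d a c $  expand S ::= P N N
  2  $ N N P  c d a c $  expand P ::= c
  3  $ N N c  c d a c $  match c
  4  $ N N    d a c $    expand N ::= d a
  5  $ N a d  d a c $    match d
  6  $ N a    a c $      match a
Stack after step 6: $ N (top = N).

N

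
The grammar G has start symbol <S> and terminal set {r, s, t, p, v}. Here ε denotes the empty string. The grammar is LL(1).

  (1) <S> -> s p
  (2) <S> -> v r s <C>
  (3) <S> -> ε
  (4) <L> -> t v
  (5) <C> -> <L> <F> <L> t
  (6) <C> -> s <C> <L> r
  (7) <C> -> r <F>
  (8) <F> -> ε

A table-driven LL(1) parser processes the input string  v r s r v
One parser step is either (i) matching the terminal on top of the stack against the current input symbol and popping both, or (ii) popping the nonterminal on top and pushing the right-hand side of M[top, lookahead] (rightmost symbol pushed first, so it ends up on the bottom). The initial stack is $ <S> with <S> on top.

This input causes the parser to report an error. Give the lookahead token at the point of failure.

step 1: stack=$ <S>  input=v r s r v $  — expand <S> -> v r s <C>
step 2: stack=$ <C> s r v  input=v r s r v $  — match v
step 3: stack=$ <C> s r  input=r s r v $  — match r
step 4: stack=$ <C> s  input=s r v $  — match s
step 5: stack=$ <C>  input=r v $  — expand <C> -> r <F>
step 6: stack=$ <F> r  input=r v $  — match r
step 7: stack=$ <F>  input=v $  — error: M[<F>, v] is empty

v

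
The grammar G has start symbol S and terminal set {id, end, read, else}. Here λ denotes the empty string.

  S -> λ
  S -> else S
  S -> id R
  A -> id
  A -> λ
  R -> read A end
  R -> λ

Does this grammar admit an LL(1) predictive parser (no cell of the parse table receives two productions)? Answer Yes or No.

Yes

FIRST(S) = {λ, else, id}
FIRST(A) = {λ, id}
FIRST(R) = {λ, read}
FOLLOW(S) = {$}
FOLLOW(A) = {end}
FOLLOW(R) = {$}
Each cell of M receives at most one production.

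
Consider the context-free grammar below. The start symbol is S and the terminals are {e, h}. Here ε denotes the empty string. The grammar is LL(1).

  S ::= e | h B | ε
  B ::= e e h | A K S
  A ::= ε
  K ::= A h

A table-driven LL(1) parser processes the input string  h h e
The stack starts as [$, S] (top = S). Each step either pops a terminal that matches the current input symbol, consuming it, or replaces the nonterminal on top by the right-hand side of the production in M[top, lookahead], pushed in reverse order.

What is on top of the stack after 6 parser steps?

     Stack    Input    Action
  1  $ S      h h e $  expand S ::= h B
  2  $ B h    h h e $  match h
  3  $ B      h e $    expand B ::= A K S
  4  $ S K A  h e $    expand A ::= ε
  5  $ S K    h e $    expand K ::= A h
  6  $ S h A  h e $    expand A ::= ε
Stack after step 6: $ S h (top = h).

h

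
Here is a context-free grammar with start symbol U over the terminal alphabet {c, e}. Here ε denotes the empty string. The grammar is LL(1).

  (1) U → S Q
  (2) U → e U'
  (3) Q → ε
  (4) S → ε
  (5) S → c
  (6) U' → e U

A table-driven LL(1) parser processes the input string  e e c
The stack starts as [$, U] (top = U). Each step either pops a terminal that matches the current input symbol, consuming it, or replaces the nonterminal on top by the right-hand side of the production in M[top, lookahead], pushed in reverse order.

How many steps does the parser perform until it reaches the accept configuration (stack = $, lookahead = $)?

     Stack   Input    Action
  1  $ U     e e c $  expand U → e U'
  2  $ U' e  e e c $  match e
  3  $ U'    e c $    expand U' → e U
  4  $ U e   e c $    match e
  5  $ U     c $      expand U → S Q
  6  $ Q S   c $      expand S → c
  7  $ Q c   c $      match c
  8  $ Q     $        expand Q → ε
Accept reached after 8 steps.

8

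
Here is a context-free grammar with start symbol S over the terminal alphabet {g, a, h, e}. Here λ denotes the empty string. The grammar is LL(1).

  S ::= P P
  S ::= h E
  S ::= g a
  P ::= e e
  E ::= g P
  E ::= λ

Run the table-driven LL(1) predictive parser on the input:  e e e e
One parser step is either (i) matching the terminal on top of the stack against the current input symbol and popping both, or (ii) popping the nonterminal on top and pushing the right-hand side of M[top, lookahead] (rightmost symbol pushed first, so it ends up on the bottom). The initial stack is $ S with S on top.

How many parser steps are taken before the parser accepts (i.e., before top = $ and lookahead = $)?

7

     Stack    Input      Action
  1  $ S      e e e e $  expand S ::= P P
  2  $ P P    e e e e $  expand P ::= e e
  3  $ P e e  e e e e $  match e
  4  $ P e    e e e $    match e
  5  $ P      e e $      expand P ::= e e
  6  $ e e    e e $      match e
  7  $ e      e $        match e
Accept reached after 7 steps.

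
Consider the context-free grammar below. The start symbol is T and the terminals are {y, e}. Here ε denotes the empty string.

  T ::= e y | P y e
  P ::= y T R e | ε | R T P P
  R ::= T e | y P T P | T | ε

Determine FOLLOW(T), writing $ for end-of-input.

{$, e, y}

FIRST(T) = {e, y}  (via P y e)
FIRST(R) = {ε, e, y}  (via T e, T)
FIRST(P) = {ε, e, y}  (via R T P P)
FOLLOW(T) includes $ since T is the start symbol.
FOLLOW(R): in P::=y T R e, R is followed by e with FIRST {e}; in P::=R T P P, R is followed by T P P with FIRST {e, y}. Thus FOLLOW(R) = {e, y}.
FOLLOW(P): in T::=P y e, P is followed by y e with FIRST {y}; in P::=R T P P (occurrence 1), P is followed by P with FIRST {ε, e, y}; in P::=R T P P (occurrence 1), the suffix after P is nullable (adds nothing new); in P::=R T P P (occurrence 2), the suffix after P is empty (adds nothing new); in R::=y P T P (occurrence 1), P is followed by T P with FIRST {e, y}; in R::=y P T P (occurrence 2), the suffix after P is empty, so FOLLOW(P) ⊇ FOLLOW(R) = {e, y}. Thus FOLLOW(P) = {e, y}.
FOLLOW(T): in P::=y T R e, T is followed by R e with FIRST {e, y}; in P::=R T P P, T is followed by P P with FIRST {ε, e, y}; in P::=R T P P, the suffix after T is nullable, so FOLLOW(T) ⊇ FOLLOW(P) = {e, y}; in R::=T e, T is followed by e with FIRST {e}; in R::=y P T P, T is followed by P with FIRST {ε, e, y}; in R::=y P T P, the suffix after T is nullable, so FOLLOW(T) ⊇ FOLLOW(R) = {e, y}; in R::=T, the suffix after T is empty, so FOLLOW(T) ⊇ FOLLOW(R) = {e, y}. Thus FOLLOW(T) = {$, e, y}.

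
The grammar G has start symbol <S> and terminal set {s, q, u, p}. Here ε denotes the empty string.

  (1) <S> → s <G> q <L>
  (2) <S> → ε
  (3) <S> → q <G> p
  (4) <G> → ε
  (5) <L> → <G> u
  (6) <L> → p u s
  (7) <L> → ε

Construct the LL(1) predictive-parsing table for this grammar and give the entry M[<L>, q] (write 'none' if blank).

none

FIRST(<S>): from <S>→s <G> q <L> we get {s}; from <S>→ε we get {ε}; from <S>→q <G> p we get {q}. So FIRST(<S>) = {ε, q, s}.
FIRST(<G>): from <G>→ε we get {ε}. So FIRST(<G>) = {ε}.
FIRST(<L>): from <L>→<G> u we get {u}; from <L>→p u s we get {p}; from <L>→ε we get {ε}. So FIRST(<L>) = {ε, p, u}.
FOLLOW(<S>) includes $ since <S> is the start symbol.
FOLLOW(<S>): <S> appears on no right-hand side. Thus FOLLOW(<S>) = {$}.
FOLLOW(<L>): in <S>→s <G> q <L>, the suffix after <L> is empty, so FOLLOW(<L>) ⊇ FOLLOW(<S>) = {$}. Thus FOLLOW(<L>) = {$}.
For <L> → <G> u: FIRST(<G> u) = {u}, so it goes in M[<L>, t] for t ∈ {u}.
For <L> → p u s: FIRST(p u s) = {p}, so it goes in M[<L>, t] for t ∈ {p}.
For <L> → ε: FIRST(ε) = {ε}, so it goes in M[<L>, t] for t ∈ {}; since ε ∈ FIRST, also for every t ∈ FOLLOW(<L>) = {$}.
None of these place a production in M[<L>, q].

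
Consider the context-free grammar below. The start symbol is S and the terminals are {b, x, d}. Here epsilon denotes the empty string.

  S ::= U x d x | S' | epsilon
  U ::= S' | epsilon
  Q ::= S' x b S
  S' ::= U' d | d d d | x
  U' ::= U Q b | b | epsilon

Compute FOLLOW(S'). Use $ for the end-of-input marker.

FIRST(S) = {epsilon, b, d, x}  (via U x d x, S')
FIRST(U) = {epsilon, b, d, x}  (via S')
FIRST(Q) = {b, d, x}  (via S' x b S)
FIRST(U') = {epsilon, b, d, x}  (via U Q b)
FIRST(S') = {b, d, x}  (via U' d)
FOLLOW(S) includes $ since S is the start symbol.
FOLLOW(U): in S::=U x d x, U is followed by x d x with FIRST {x}; in U'::=U Q b, U is followed by Q b with FIRST {b, d, x}. Thus FOLLOW(U) = {b, d, x}.
FOLLOW(Q): in U'::=U Q b, Q is followed by b with FIRST {b}. Thus FOLLOW(Q) = {b}.
FOLLOW(S): in Q::=S' x b S, the suffix after S is empty, so FOLLOW(S) ⊇ FOLLOW(Q) = {b}. Thus FOLLOW(S) = {$, b}.
FOLLOW(S'): in S::=S', the suffix after S' is empty, so FOLLOW(S') ⊇ FOLLOW(S) = {$, b}; in U::=S', the suffix after S' is empty, so FOLLOW(S') ⊇ FOLLOW(U) = {b, d, x}; in Q::=S' x b S, S' is followed by x b S with FIRST {x}. Thus FOLLOW(S') = {$, b, d, x}.
FOLLOW(U'): in S'::=U' d, U' is followed by d with FIRST {d}. Thus FOLLOW(U') = {d}.

{$, b, d, x}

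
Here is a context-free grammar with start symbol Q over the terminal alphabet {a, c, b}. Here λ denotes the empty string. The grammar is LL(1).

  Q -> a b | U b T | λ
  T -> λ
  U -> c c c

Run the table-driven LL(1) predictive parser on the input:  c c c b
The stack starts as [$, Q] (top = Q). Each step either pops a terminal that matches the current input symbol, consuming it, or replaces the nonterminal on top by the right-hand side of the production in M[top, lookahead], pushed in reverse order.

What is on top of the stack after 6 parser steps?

T

step 1: stack=$ Q  input=c c c b $  — expand Q -> U b T
step 2: stack=$ T b U  input=c c c b $  — expand U -> c c c
step 3: stack=$ T b c c c  input=c c c b $  — match c
step 4: stack=$ T b c c  input=c c b $  — match c
step 5: stack=$ T b c  input=c b $  — match c
step 6: stack=$ T b  input=b $  — match b
Stack after step 6: $ T (top = T).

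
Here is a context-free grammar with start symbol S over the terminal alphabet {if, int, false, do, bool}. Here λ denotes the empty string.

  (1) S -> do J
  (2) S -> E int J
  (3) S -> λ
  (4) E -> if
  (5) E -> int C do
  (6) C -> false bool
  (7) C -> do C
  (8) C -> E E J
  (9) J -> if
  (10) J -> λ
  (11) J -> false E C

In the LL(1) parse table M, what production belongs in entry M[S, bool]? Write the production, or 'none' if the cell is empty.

FIRST(E) = {if, int}
FIRST(J) = {λ, false, if}
FIRST(S) = {λ, do, if, int}  (via E int J)
FIRST(C) = {do, false, if, int}  (via E E J)
FOLLOW(S) includes $ since S is the start symbol.
FOLLOW(S): S appears on no right-hand side. Thus FOLLOW(S) = {$}.
For S -> do J: FIRST(do J) = {do}, so it goes in M[S, t] for t ∈ {do}.
For S -> E int J: FIRST(E int J) = {if, int}, so it goes in M[S, t] for t ∈ {if, int}.
For S -> λ: FIRST(λ) = {λ}, so it goes in M[S, t] for t ∈ {}; since λ ∈ FIRST, also for every t ∈ FOLLOW(S) = {$}.
None of these place a production in M[S, bool].

none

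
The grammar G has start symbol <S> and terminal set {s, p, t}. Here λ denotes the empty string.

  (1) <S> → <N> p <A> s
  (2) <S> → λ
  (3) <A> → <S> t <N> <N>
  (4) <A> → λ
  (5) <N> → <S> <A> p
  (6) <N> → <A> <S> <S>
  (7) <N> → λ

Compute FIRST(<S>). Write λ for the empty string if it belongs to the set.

FIRST(<S>): from <S>→<N> p <A> s we get {p, t}; from <S>→λ we get {λ}. So FIRST(<S>) = {λ, p, t}.
FIRST(<A>): from <A>→<S> t <N> <N> we get {p, t}; from <A>→λ we get {λ}. So FIRST(<A>) = {λ, p, t}.
FIRST(<N>): from <N>→<S> <A> p we get {p, t}; from <N>→<A> <S> <S> we get {λ, p, t}; from <N>→λ we get {λ}. So FIRST(<N>) = {λ, p, t}.

{λ, p, t}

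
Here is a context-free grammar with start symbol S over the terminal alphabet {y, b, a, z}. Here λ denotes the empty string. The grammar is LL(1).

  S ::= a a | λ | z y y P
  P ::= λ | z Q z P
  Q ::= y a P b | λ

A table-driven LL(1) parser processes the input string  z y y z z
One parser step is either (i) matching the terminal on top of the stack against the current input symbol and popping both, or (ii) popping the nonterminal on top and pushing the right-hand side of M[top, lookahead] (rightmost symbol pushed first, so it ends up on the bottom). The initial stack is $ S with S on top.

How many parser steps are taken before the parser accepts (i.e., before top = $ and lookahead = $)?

     Stack      Input        Action
  1  $ S        z y y z z $  expand S ::= z y y P
  2  $ P y y z  z y y z z $  match z
  3  $ P y y    y y z z $    match y
  4  $ P y      y z z $      match y
  5  $ P        z z $        expand P ::= z Q z P
  6  $ P z Q z  z z $        match z
  7  $ P z Q    z $          expand Q ::= λ
  8  $ P z      z $          match z
  9  $ P        $            expand P ::= λ
Accept reached after 9 steps.

9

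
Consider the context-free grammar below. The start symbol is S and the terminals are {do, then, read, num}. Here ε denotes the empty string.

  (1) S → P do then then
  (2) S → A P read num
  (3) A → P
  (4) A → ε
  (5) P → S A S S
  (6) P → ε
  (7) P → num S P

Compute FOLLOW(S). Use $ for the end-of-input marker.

FIRST(S): from S→P do then then we get {do, num, read}; from S→A P read num we get {do, num, read}. So FIRST(S) = {do, num, read}.
FIRST(P): from P→S A S S we get {do, num, read}; from P→ε we get {ε}; from P→num S P we get {num}. So FIRST(P) = {ε, do, num, read}.
FIRST(A): from A→P we get {ε, do, num, read}; from A→ε we get {ε}. So FIRST(A) = {ε, do, num, read}.
FOLLOW(S) includes $ since S is the start symbol.
FOLLOW(A): in S→A P read num, A is followed by P read num with FIRST {do, num, read}; in P→S A S S, A is followed by S S with FIRST {do, num, read}. Thus FOLLOW(A) = {do, num, read}.
FOLLOW(P): in S→P do then then, P is followed by do then then with FIRST {do}; in S→A P read num, P is followed by read num with FIRST {read}; in A→P, the suffix after P is empty, so FOLLOW(P) ⊇ FOLLOW(A) = {do, num, read}; in P→num S P, the suffix after P is empty (adds nothing new). Thus FOLLOW(P) = {do, num, read}.
FOLLOW(S): in P→S A S S (occurrence 1), S is followed by A S S with FIRST {do, num, read}; in P→S A S S (occurrence 2), S is followed by S with FIRST {do, num, read}; in P→S A S S (occurrence 3), the suffix after S is empty, so FOLLOW(S) ⊇ FOLLOW(P) = {do, num, read}; in P→num S P, S is followed by P with FIRST {ε, do, num, read}; in P→num S P, the suffix after S is nullable, so FOLLOW(S) ⊇ FOLLOW(P) = {do, num, read}. Thus FOLLOW(S) = {$, do, num, read}.

{$, do, num, read}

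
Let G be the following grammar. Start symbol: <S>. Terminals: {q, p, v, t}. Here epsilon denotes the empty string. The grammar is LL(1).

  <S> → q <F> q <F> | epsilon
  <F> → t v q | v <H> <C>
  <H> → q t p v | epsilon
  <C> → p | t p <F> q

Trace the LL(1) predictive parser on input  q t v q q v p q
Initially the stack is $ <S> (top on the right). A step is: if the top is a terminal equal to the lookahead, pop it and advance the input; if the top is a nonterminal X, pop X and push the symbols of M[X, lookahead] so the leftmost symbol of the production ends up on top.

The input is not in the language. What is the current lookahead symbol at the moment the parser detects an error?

q

      Stack          Input              Action
   1  $ <S>          q t v q q v p q $  expand <S> → q <F> q <F>
   2  $ <F> q <F> q  q t v q q v p q $  match q
   3  $ <F> q <F>    t v q q v p q $    expand <F> → t v q
   4  $ <F> q q v t  t v q q v p q $    match t
   5  $ <F> q q v    v q q v p q $      match v
   6  $ <F> q q      q q v p q $        match q
   7  $ <F> q        q v p q $          match q
   8  $ <F>          v p q $            expand <F> → v <H> <C>
   9  $ <C> <H> v    v p q $            match v
  10  $ <C> <H>      p q $              expand <H> → epsilon
  11  $ <C>          p q $              expand <C> → p
  12  $ p            p q $              match p
  13  $              q $                error: stack empty but input remains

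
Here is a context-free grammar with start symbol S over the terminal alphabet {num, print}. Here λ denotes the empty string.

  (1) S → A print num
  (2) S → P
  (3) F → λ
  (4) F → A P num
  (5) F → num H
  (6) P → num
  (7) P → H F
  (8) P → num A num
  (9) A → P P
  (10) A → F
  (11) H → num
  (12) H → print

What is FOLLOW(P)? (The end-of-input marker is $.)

FIRST(H) = {num, print}
FIRST(P) = {num, print}  (via H F)
FIRST(S) = {num, print}  (via A print num, P)
FIRST(F) = {λ, num, print}  (via A P num)
FIRST(A) = {λ, num, print}  (via P P, F)
FOLLOW(S) includes $ since S is the start symbol.
FOLLOW(S): S appears on no right-hand side. Thus FOLLOW(S) = {$}.
FOLLOW(A): in S→A print num, A is followed by print num with FIRST {print}; in F→A P num, A is followed by P num with FIRST {num, print}; in P→num A num, A is followed by num with FIRST {num}. Thus FOLLOW(A) = {num, print}.
FOLLOW(P): in S→P, the suffix after P is empty, so FOLLOW(P) ⊇ FOLLOW(S) = {$}; in F→A P num, P is followed by num with FIRST {num}; in A→P P (occurrence 1), P is followed by P with FIRST {num, print}; in A→P P (occurrence 2), the suffix after P is empty, so FOLLOW(P) ⊇ FOLLOW(A) = {num, print}. Thus FOLLOW(P) = {$, num, print}.
FOLLOW(F): in P→H F, the suffix after F is empty, so FOLLOW(F) ⊇ FOLLOW(P) = {$, num, print}; in A→F, the suffix after F is empty, so FOLLOW(F) ⊇ FOLLOW(A) = {num, print}. Thus FOLLOW(F) = {$, num, print}.
FOLLOW(H): in F→num H, the suffix after H is empty, so FOLLOW(H) ⊇ FOLLOW(F) = {$, num, print}; in P→H F, H is followed by F with FIRST {λ, num, print}; in P→H F, the suffix after H is nullable, so FOLLOW(H) ⊇ FOLLOW(P) = {$, num, print}. Thus FOLLOW(H) = {$, num, print}.

{$, num, print}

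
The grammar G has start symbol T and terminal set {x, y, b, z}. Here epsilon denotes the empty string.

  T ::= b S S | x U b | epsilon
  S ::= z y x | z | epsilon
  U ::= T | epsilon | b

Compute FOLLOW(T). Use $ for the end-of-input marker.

FIRST(T): from T::=b S S we get {b}; from T::=x U b we get {x}; from T::=epsilon we get {epsilon}. So FIRST(T) = {epsilon, b, x}.
FIRST(S): from S::=z y x we get {z}; from S::=z we get {z}; from S::=epsilon we get {epsilon}. So FIRST(S) = {epsilon, z}.
FIRST(U): from U::=T we get {epsilon, b, x}; from U::=epsilon we get {epsilon}; from U::=b we get {b}. So FIRST(U) = {epsilon, b, x}.
FOLLOW(T) includes $ since T is the start symbol.
FOLLOW(U): in T::=x U b, U is followed by b with FIRST {b}. Thus FOLLOW(U) = {b}.
FOLLOW(T): in U::=T, the suffix after T is empty, so FOLLOW(T) ⊇ FOLLOW(U) = {b}. Thus FOLLOW(T) = {$, b}.
FOLLOW(S): in T::=b S S (occurrence 1), S is followed by S with FIRST {epsilon, z}; in T::=b S S (occurrence 1), the suffix after S is nullable, so FOLLOW(S) ⊇ FOLLOW(T) = {$, b}; in T::=b S S (occurrence 2), the suffix after S is empty, so FOLLOW(S) ⊇ FOLLOW(T) = {$, b}. Thus FOLLOW(S) = {$, b, z}.

{$, b}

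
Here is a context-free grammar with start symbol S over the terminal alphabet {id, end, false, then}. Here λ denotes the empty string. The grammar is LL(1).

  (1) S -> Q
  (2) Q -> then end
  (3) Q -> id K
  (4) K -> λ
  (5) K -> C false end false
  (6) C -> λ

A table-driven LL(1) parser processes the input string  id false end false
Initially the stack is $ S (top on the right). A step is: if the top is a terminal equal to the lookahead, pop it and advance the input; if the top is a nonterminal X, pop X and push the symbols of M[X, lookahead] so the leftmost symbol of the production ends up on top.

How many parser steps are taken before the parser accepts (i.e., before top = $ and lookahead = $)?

8

     Stack                Input                 Action
  1  $ S                  id false end false $  expand S -> Q
  2  $ Q                  id false end false $  expand Q -> id K
  3  $ K id               id false end false $  match id
  4  $ K                  false end false $     expand K -> C false end false
  5  $ false end false C  false end false $     expand C -> λ
  6  $ false end false    false end false $     match false
  7  $ false end          end false $           match end
  8  $ false              false $               match false
Accept reached after 8 steps.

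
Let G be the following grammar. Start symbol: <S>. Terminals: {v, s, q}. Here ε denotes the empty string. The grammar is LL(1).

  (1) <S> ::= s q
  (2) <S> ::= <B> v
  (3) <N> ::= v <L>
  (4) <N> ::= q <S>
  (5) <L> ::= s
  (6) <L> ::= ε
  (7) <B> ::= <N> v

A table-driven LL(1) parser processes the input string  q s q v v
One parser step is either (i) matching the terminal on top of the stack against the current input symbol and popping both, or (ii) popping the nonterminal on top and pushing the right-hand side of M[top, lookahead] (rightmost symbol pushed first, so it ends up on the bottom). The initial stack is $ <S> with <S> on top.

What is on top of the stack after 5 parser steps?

step 1: stack=$ <S>  input=q s q v v $  — expand <S> ::= <B> v
step 2: stack=$ v <B>  input=q s q v v $  — expand <B> ::= <N> v
step 3: stack=$ v v <N>  input=q s q v v $  — expand <N> ::= q <S>
step 4: stack=$ v v <S> q  input=q s q v v $  — match q
step 5: stack=$ v v <S>  input=s q v v $  — expand <S> ::= s q
Stack after step 5: $ v v q s (top = s).

s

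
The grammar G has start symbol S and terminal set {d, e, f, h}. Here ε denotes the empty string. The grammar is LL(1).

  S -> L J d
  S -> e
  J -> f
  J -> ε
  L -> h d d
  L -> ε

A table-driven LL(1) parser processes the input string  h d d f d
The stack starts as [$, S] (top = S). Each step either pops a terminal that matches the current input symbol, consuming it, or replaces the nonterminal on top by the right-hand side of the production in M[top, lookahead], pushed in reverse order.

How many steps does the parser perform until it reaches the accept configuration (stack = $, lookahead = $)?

8

step 1: stack=$ S  input=h d d f d $  — expand S -> L J d
step 2: stack=$ d J L  input=h d d f d $  — expand L -> h d d
step 3: stack=$ d J d d h  input=h d d f d $  — match h
step 4: stack=$ d J d d  input=d d f d $  — match d
step 5: stack=$ d J d  input=d f d $  — match d
step 6: stack=$ d J  input=f d $  — expand J -> f
step 7: stack=$ d f  input=f d $  — match f
step 8: stack=$ d  input=d $  — match d
Accept reached after 8 steps.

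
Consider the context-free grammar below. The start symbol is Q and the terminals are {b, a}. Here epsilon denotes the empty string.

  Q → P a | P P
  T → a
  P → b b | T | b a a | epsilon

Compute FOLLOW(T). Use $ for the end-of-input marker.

FIRST(T) = {a}
FIRST(P) = {epsilon, a, b}  (via T)
FIRST(Q) = {epsilon, a, b}  (via P a, P P)
FOLLOW(Q) includes $ since Q is the start symbol.
FOLLOW(Q): Q appears on no right-hand side. Thus FOLLOW(Q) = {$}.
FOLLOW(P): in Q→P a, P is followed by a with FIRST {a}; in Q→P P (occurrence 1), P is followed by P with FIRST {epsilon, a, b}; in Q→P P (occurrence 1), the suffix after P is nullable, so FOLLOW(P) ⊇ FOLLOW(Q) = {$}; in Q→P P (occurrence 2), the suffix after P is empty, so FOLLOW(P) ⊇ FOLLOW(Q) = {$}. Thus FOLLOW(P) = {$, a, b}.
FOLLOW(T): in P→T, the suffix after T is empty, so FOLLOW(T) ⊇ FOLLOW(P) = {$, a, b}. Thus FOLLOW(T) = {$, a, b}.

{$, a, b}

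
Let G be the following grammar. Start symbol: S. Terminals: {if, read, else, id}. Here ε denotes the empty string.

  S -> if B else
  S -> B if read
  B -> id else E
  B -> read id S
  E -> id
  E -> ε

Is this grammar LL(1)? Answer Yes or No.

FIRST(S) = {id, if, read}
FIRST(B) = {id, read}
FIRST(E) = {ε, id}
FOLLOW(S) = {$, else, if}
FOLLOW(B) = {else, if}
FOLLOW(E) = {else, if}
Each cell of M receives at most one production.

Yes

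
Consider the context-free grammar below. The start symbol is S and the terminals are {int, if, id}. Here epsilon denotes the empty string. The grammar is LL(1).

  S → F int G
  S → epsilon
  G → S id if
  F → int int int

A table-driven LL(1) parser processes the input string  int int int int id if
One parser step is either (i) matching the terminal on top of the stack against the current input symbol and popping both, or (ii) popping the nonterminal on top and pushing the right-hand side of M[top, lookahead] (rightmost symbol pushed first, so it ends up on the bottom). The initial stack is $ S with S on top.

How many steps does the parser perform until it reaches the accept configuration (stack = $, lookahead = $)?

10

      Stack                Input                    Action
   1  $ S                  int int int int id if $  expand S → F int G
   2  $ G int F            int int int int id if $  expand F → int int int
   3  $ G int int int int  int int int int id if $  match int
   4  $ G int int int      int int int id if $      match int
   5  $ G int int          int int id if $          match int
   6  $ G int              int id if $              match int
   7  $ G                  id if $                  expand G → S id if
   8  $ if id S            id if $                  expand S → epsilon
   9  $ if id              id if $                  match id
  10  $ if                 if $                     match if
Accept reached after 10 steps.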